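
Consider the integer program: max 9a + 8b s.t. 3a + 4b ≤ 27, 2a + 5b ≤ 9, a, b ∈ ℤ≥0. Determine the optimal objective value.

36

(a,b)=(4,0): 3·4+4·0=12≤27, 2·4+5·0=8≤9, objective 36.
(a,b)=(3,0): 3·3+4·0=9≤27, 2·3+5·0=6≤9, objective 27.
The best lattice point is (4,0), giving 36.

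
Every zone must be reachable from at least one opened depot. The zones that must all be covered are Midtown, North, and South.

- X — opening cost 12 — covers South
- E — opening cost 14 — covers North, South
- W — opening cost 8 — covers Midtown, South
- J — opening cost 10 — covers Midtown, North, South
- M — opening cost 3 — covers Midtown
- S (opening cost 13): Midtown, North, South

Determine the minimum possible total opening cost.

The greedy cost-per-new-zone heuristic would pick M and J for 13, but a cheaper cover exists.
J alone covers Midtown, North, South — every zone.
Total opening cost: 10.
No cover costs less than 10.

10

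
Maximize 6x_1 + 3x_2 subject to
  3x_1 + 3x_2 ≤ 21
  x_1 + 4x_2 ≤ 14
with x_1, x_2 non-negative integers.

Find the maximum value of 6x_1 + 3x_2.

(x_1,x_2)=(7,0) is feasible, giving 42.
(x_1,x_2)=(6,1) is feasible, giving 39.
(x_1,x_2)=(6,0) is feasible, giving 36.
The best lattice point is (7,0), giving 42.

42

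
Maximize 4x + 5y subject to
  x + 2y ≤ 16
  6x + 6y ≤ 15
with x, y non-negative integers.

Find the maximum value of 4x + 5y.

The continuous relaxation peaks at (0, 2.5) with value 12.50; rounding to a feasible lattice point costs some objective.
(x,y)=(0,2): 1·0+2·2=4≤16, 6·0+6·2=12≤15, objective 10.
(x,y)=(1,1): 1·1+2·1=3≤16, 6·1+6·1=12≤15, objective 9.
(x,y)=(0,1): 1·0+2·1=2≤16, 6·0+6·1=6≤15, objective 5.
Maximum is 10 at (x,y)=(0,2).

10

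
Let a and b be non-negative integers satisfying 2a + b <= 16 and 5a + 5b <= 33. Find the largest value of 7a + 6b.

The continuous relaxation peaks at (6.6, 0) with value 46.20; rounding to a feasible lattice point costs some objective.
(a,b)=(6,0): 2·6+1·0=12≤16, 5·6+5·0=30≤33, objective 42.
(a,b)=(5,1): 2·5+1·1=11≤16, 5·5+5·1=30≤33, objective 41.
(a,b)=(5,0): 2·5+1·0=10≤16, 5·5+5·0=25≤33, objective 35.
No feasible integer point exceeds 42.

42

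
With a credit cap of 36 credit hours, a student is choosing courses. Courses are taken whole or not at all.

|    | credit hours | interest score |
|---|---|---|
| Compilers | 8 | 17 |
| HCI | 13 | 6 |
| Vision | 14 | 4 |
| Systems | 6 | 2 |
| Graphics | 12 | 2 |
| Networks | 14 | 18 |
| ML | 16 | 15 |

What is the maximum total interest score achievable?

Compilers + Vision + Networks: credit hours 8 + 14 + 14 = 36 ≤ 36, interest score 17 + 4 + 18 = 39.
Compilers + HCI + Networks: credit hours 8 + 13 + 14 = 35 ≤ 36, interest score 17 + 6 + 18 = 41.
Best is Compilers, HCI, and Networks with total interest score 41.

41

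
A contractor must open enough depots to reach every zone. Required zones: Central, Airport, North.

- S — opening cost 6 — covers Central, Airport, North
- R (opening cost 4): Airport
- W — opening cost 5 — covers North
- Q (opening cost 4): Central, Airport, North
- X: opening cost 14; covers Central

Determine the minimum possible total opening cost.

Q alone covers Central, Airport, North — every zone.
Total opening cost: 4.
No cover costs less than 4.

4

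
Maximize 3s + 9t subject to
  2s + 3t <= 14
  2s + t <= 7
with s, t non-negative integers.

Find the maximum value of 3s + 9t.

39

(s,t)=(1,4) is feasible, giving 39.
(s,t)=(0,4) is feasible, giving 36.
(s,t)=(2,3) is feasible, giving 33.
Maximum is 39 at (s,t)=(1,4).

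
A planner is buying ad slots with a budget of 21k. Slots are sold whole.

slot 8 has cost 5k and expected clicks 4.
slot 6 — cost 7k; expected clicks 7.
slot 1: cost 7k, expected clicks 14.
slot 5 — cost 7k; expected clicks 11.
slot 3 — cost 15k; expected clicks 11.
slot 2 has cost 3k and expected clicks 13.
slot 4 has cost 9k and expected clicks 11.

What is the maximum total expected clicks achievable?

38

Allowing fractional choices, the relaxed optimum would be about 42.9, but ad slots are indivisible.
slot 1 + slot 5 + slot 2: cost 7 + 7 + 3 = 17 ≤ 21, expected clicks 14 + 11 + 13 = 38.
slot 1 + slot 2 + slot 4: cost 7 + 3 + 9 = 19 ≤ 21, expected clicks 14 + 13 + 11 = 38.
slot 5 + slot 2 + slot 4: cost 7 + 3 + 9 = 19 ≤ 21, expected clicks 11 + 13 + 11 = 35.
The maximum expected clicks is 38; one optimal choice is slot 1, slot 5, and slot 2.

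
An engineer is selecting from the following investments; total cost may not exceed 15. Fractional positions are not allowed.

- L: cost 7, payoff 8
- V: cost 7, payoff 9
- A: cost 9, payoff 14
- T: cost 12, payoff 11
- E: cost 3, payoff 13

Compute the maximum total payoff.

Take A and E: cost 9 + 3 = 12 ≤ 15, payoff 14 + 13 = 27.
No other feasible combination does better.

27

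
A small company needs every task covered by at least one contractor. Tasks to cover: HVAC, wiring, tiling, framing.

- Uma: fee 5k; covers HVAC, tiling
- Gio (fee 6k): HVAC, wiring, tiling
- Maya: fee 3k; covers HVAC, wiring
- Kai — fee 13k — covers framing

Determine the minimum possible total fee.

19

Choose Gio and Kai: together they cover HVAC, wiring, tiling, framing — every task.
Total fee: 6 + 13 = 19.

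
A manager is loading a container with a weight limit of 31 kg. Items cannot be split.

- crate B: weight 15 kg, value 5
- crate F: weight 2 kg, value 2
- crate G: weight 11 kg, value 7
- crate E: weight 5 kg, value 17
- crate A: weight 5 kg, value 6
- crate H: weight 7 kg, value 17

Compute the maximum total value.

This is an integer program with binary decision variables.
Take crate F, crate G, crate E, crate A, and crate H: weight 2 + 11 + 5 + 5 + 7 = 30 ≤ 31, value 2 + 7 + 17 + 6 + 17 = 49.
No other feasible combination does better.

49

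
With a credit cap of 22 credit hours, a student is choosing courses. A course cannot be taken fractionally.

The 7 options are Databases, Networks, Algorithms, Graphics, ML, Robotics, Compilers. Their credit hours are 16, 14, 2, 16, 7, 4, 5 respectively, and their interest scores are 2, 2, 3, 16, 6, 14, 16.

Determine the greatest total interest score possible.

39

Algorithms + ML + Robotics + Compilers: credit hours 2 + 7 + 4 + 5 = 18 ≤ 22, interest score 3 + 6 + 14 + 16 = 39.
Algorithms + Robotics + Compilers: credit hours 2 + 4 + 5 = 11 ≤ 22, interest score 3 + 14 + 16 = 33.
ML + Robotics + Compilers: credit hours 7 + 4 + 5 = 16 ≤ 22, interest score 6 + 14 + 16 = 36.
Best is Algorithms, ML, Robotics, and Compilers with total interest score 39.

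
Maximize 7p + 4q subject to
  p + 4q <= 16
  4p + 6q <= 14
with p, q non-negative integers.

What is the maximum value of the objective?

21

The continuous relaxation peaks at (3.5, 0) with value 24.50; rounding to a feasible lattice point costs some objective.
(p,q)=(3,0): 1·3+4·0=3≤16, 4·3+6·0=12≤14, objective 21.
(p,q)=(2,1): 1·2+4·1=6≤16, 4·2+6·1=14≤14, objective 18.
(p,q)=(2,0): 1·2+4·0=2≤16, 4·2+6·0=8≤14, objective 14.
No feasible integer point exceeds 21.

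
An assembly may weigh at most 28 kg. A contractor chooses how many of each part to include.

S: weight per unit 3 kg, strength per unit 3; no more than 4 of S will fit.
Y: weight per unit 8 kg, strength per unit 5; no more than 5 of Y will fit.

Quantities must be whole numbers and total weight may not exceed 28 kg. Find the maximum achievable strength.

22

This is a bounded integer knapsack.
4×S and 2×Y: weight 28 ≤ 28, strength 4·3 + 2·5 = 22.
3×S and 2×Y: weight 25 ≤ 28, strength 3·3 + 2·5 = 19.
Best is 22.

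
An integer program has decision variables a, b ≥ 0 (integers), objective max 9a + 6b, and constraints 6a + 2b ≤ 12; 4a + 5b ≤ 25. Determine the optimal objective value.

30

(a,b)=(0,5): 6·0+2·5=10≤12, 4·0+5·5=25≤25, objective 30.
(a,b)=(1,3): 6·1+2·3=12≤12, 4·1+5·3=19≤25, objective 27.
(a,b)=(0,4): 6·0+2·4=8≤12, 4·0+5·4=20≤25, objective 24.
The best lattice point is (0,5), giving 30.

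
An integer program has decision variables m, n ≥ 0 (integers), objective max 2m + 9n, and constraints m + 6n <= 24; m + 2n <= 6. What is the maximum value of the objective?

27

(m,n)=(0,3): 1·0+6·3=18≤24, 1·0+2·3=6≤6, objective 27.
(m,n)=(1,2): 1·1+6·2=13≤24, 1·1+2·2=5≤6, objective 20.
(m,n)=(0,2): 1·0+6·2=12≤24, 1·0+2·2=4≤6, objective 18.
Maximum is 27 at (m,n)=(0,3).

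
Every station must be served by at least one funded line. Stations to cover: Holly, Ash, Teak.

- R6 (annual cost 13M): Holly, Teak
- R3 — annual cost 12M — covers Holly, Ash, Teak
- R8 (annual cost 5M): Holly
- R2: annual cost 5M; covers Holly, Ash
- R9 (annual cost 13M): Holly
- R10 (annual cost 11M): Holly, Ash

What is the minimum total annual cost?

The greedy cost-per-new-station heuristic would pick R2 and R3 for 17, but a cheaper cover exists.
R3 alone covers Holly, Ash, Teak — every station.
Total annual cost: 12.
No cover costs less than 12.

12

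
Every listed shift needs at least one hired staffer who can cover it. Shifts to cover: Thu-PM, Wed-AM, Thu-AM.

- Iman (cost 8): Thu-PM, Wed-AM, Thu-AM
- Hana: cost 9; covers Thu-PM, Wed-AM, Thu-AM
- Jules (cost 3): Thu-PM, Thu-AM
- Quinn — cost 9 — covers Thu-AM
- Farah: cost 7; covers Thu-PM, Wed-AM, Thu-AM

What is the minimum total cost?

This is an integer covering problem.
Farah alone covers Thu-PM, Wed-AM, Thu-AM — every shift.
Total cost: 7.

7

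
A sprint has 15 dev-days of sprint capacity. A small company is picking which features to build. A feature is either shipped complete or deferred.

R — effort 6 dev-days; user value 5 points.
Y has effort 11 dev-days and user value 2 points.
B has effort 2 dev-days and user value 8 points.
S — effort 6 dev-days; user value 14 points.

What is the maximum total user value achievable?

27

This is an integer program with binary decision variables.
Allowing fractional choices, the relaxed optimum would be about 27.2, but features are indivisible.
R + B + S: effort 6 + 2 + 6 = 14 ≤ 15, user value 5 + 8 + 14 = 27.
B + S: effort 2 + 6 = 8 ≤ 15, user value 8 + 14 = 22.
Best is R, B, and S with total user value 27.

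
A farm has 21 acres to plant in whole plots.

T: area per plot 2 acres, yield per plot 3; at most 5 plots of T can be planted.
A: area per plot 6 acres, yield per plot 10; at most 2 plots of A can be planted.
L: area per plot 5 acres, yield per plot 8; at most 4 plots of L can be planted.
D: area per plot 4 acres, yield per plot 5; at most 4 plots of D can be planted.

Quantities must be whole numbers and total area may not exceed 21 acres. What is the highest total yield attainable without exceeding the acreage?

Take 1×A and 3×L: area 21 ≤ 21, yield 1·10 + 3·8 = 34.
No other integer combination yields more.

34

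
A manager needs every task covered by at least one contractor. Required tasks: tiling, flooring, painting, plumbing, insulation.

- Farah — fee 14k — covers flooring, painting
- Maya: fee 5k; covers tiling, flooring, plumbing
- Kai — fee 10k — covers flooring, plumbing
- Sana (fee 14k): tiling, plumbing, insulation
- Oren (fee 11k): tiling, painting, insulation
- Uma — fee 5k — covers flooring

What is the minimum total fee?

Choose Maya and Oren: together they cover tiling, flooring, painting, plumbing, insulation — every task.
Total fee: 5 + 11 = 16.
No cover costs less than 16.

16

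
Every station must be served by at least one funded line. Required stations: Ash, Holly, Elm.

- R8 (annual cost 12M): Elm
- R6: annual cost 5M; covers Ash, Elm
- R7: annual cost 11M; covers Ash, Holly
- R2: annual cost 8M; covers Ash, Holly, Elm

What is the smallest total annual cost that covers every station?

The greedy cost-per-new-station heuristic would pick R6 and R2 for 13, but a cheaper cover exists.
R2 alone covers Ash, Holly, Elm — every station.
Total annual cost: 8.
No cover costs less than 8.

8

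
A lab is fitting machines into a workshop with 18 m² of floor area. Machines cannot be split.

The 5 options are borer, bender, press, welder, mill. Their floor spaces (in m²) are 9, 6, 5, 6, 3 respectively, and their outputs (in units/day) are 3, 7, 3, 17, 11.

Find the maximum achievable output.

35

This is an integer program with binary decision variables.
borer + welder + mill: floor space 9 + 6 + 3 = 18 ≤ 18, output 3 + 17 + 11 = 31.
bender + welder + mill: floor space 6 + 6 + 3 = 15 ≤ 18, output 7 + 17 + 11 = 35.
press + welder + mill: floor space 5 + 6 + 3 = 14 ≤ 18, output 3 + 17 + 11 = 31.
Best is bender, welder, and mill with total output 35.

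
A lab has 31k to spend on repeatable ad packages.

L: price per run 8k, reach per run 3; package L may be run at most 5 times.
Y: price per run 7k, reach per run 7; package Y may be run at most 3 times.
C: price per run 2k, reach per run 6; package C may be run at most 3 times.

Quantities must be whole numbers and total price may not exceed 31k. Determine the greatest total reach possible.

C has the best ratio (6/2); taking only C gives at most 3×6 = 18 (stopped by the supply cap of 3).
Mixing does better — 3×Y and 3×C: price 27 ≤ 31, reach 3·7 + 3·6 = 39.

39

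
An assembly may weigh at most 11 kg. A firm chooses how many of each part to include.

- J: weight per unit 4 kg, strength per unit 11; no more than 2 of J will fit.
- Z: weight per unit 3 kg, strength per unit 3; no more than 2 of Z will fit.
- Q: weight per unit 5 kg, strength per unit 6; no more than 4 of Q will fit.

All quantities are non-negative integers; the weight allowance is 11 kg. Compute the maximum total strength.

25

This is a bounded integer knapsack.
2×J: weight 8 ≤ 11, strength 2·11 = 22.
2×J and 1×Z: weight 11 ≤ 11, strength 2·11 + 1·3 = 25.
Best is 25.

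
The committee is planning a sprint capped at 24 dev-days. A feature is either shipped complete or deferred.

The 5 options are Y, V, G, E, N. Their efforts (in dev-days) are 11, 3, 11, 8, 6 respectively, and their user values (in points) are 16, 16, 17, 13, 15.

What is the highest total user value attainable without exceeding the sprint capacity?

This is a 0-1 knapsack instance.
Take V, G, and N: effort 3 + 11 + 6 = 20 ≤ 24, user value 16 + 17 + 15 = 48.
No other feasible combination does better.

48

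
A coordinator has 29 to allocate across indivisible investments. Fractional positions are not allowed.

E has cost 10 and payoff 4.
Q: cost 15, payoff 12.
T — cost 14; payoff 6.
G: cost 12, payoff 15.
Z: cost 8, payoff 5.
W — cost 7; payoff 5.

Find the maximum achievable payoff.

Take Q and G: cost 15 + 12 = 27 ≤ 29, payoff 12 + 15 = 27.
No other feasible combination does better.

27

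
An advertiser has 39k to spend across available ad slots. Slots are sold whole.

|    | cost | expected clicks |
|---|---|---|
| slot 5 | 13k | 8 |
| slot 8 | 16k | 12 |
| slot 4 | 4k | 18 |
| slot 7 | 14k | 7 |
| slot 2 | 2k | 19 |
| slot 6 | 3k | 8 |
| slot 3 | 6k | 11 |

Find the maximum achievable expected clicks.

68

Take slot 8, slot 4, slot 2, slot 6, and slot 3: cost 16 + 4 + 2 + 3 + 6 = 31 ≤ 39, expected clicks 12 + 18 + 19 + 8 + 11 = 68.
No other feasible combination does better.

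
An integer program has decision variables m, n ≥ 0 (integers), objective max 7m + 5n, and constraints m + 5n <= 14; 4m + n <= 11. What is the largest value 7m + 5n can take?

(m,n)=(2,2): 1·2+5·2=12≤14, 4·2+1·2=10≤11, objective 24.
(m,n)=(2,1): 1·2+5·1=7≤14, 4·2+1·1=9≤11, objective 19.
(m,n)=(1,2): 1·1+5·2=11≤14, 4·1+1·2=6≤11, objective 17.
(m,n)=(1,1): 1·1+5·1=6≤14, 4·1+1·1=5≤11, objective 12.
No feasible integer point exceeds 24.

24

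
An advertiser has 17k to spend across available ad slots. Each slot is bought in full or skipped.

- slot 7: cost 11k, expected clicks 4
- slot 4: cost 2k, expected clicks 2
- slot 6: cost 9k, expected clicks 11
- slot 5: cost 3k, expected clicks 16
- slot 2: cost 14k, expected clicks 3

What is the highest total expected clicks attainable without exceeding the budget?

29

Take slot 4, slot 6, and slot 5: cost 2 + 9 + 3 = 14 ≤ 17, expected clicks 2 + 11 + 16 = 29.
No other feasible combination does better.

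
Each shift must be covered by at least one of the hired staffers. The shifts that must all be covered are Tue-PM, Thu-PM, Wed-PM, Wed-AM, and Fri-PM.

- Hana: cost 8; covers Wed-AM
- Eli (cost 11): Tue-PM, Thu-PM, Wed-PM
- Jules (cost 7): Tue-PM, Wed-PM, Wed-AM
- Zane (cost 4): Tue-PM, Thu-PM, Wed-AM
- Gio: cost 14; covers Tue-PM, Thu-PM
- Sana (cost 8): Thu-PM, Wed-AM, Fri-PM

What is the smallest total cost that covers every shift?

The greedy cost-per-new-shift heuristic would pick Zane, Jules, and Sana for 19, but a cheaper cover exists.
Choose Jules and Sana: together they cover Tue-PM, Thu-PM, Wed-PM, Wed-AM, Fri-PM — every shift.
Total cost: 7 + 8 = 15.
No cover costs less than 15.

15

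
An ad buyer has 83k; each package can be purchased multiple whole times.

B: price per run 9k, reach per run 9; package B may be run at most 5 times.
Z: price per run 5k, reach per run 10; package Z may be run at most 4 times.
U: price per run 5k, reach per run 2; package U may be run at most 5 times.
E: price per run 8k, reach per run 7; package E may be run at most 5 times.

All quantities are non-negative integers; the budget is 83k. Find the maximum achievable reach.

Take 5×B, 4×Z, and 2×E: price 81 ≤ 83, reach 5·9 + 4·10 + 2·7 = 99.
Z has the best ratio (10/5) and is taken to its limit of 4; remaining capacity is filled optimally with the others.

99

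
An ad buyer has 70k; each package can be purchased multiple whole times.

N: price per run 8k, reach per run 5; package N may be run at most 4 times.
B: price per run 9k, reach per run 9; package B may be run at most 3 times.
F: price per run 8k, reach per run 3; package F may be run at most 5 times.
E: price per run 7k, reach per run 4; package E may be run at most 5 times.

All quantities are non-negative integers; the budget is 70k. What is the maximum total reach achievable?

52

1×N, 3×B, and 5×E: price 70 ≤ 70, reach 1·5 + 3·9 + 5·4 = 52.
4×N, 3×B, and 1×E: price 66 ≤ 70, reach 4·5 + 3·9 + 1·4 = 51.
Best is 52.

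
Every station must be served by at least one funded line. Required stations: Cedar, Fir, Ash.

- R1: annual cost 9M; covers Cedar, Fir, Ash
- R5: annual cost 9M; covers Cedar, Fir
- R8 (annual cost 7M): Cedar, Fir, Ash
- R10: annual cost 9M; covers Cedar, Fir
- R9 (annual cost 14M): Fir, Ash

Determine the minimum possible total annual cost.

7

R8 alone covers Cedar, Fir, Ash — every station.
Total annual cost: 7.
No cover costs less than 7.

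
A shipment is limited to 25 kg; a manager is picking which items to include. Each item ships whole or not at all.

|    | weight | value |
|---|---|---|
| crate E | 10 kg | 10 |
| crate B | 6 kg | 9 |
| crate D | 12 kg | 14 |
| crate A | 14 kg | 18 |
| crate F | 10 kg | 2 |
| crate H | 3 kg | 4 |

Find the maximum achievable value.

31

crate E + crate A: weight 10 + 14 = 24 ≤ 25, value 10 + 18 = 28.
crate B + crate A + crate H: weight 6 + 14 + 3 = 23 ≤ 25, value 9 + 18 + 4 = 31.
Best is crate B, crate A, and crate H with total value 31.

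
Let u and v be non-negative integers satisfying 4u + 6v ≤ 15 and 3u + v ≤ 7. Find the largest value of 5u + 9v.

19

Relaxing integrality, the LP optimum is 22.50 at (u,v) = (0, 2.5), which is not an integer point.
(u,v)=(2,1): 4·2+6·1=14≤15, 3·2+1·1=7≤7, objective 19.
(u,v)=(0,2): 4·0+6·2=12≤15, 3·0+1·2=2≤7, objective 18.
(u,v)=(1,1): 4·1+6·1=10≤15, 3·1+1·1=4≤7, objective 14.
The best lattice point is (2,1), giving 19.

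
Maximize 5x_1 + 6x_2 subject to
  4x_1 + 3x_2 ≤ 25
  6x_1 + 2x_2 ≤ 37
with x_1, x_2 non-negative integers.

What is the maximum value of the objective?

Relaxing integrality, the LP optimum is 50.00 at (x_1,x_2) = (0, 8.33), which is not an integer point.
(x_1,x_2)=(0,8): 4·0+3·8=24≤25, 6·0+2·8=16≤37, objective 48.
(x_1,x_2)=(1,7): 4·1+3·7=25≤25, 6·1+2·7=20≤37, objective 47.
(x_1,x_2)=(0,7): 4·0+3·7=21≤25, 6·0+2·7=14≤37, objective 42.
No feasible integer point exceeds 48.

48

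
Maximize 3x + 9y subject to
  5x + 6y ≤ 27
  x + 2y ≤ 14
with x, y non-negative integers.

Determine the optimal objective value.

36

Relaxing integrality, the LP optimum is 40.50 at (x,y) = (0, 4.5), which is not an integer point.
(x,y)=(0,4): 5·0+6·4=24≤27, 1·0+2·4=8≤14, objective 36.
(x,y)=(1,3): 5·1+6·3=23≤27, 1·1+2·3=7≤14, objective 30.
Maximum is 36 at (x,y)=(0,4).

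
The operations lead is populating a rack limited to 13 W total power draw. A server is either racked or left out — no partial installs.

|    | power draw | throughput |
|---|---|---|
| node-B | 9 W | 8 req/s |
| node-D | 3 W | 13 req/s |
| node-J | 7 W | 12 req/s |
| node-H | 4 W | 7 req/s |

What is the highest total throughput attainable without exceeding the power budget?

node-B + node-D: power draw 9 + 3 = 12 ≤ 13, throughput 8 + 13 = 21.
node-D + node-J: power draw 3 + 7 = 10 ≤ 13, throughput 13 + 12 = 25.
node-D + node-H: power draw 3 + 4 = 7 ≤ 13, throughput 13 + 7 = 20.
Best is node-D and node-J with total throughput 25.

25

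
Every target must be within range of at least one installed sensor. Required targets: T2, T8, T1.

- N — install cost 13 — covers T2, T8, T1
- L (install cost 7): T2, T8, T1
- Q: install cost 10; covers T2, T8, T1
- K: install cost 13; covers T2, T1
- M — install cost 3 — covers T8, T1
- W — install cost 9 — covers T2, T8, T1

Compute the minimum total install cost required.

7

This is an integer covering problem.
The greedy cost-per-new-target heuristic would pick M and L for 10, but a cheaper cover exists.
L alone covers T2, T8, T1 — every target.
Total install cost: 7.
No cover costs less than 7.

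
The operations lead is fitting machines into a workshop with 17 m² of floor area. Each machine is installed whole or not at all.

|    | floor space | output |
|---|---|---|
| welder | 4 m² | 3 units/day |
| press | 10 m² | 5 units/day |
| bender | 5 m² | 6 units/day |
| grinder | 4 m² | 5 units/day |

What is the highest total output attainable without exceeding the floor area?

14

Treat it as a binary knapsack problem.
bender + grinder: floor space 5 + 4 = 9 ≤ 17, output 6 + 5 = 11.
welder + bender + grinder: floor space 4 + 5 + 4 = 13 ≤ 17, output 3 + 6 + 5 = 14.
press + bender: floor space 10 + 5 = 15 ≤ 17, output 5 + 6 = 11.
Best is welder, bender, and grinder with total output 14.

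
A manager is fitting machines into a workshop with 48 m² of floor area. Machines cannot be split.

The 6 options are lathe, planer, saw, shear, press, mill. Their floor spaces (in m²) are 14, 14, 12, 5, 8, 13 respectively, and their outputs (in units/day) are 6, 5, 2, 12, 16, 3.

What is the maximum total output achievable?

Allowing fractional choices, the relaxed optimum would be about 40.6, but machines are indivisible.
lathe + shear + press + mill: floor space 14 + 5 + 8 + 13 = 40 ≤ 48, output 6 + 12 + 16 + 3 = 37.
lathe + planer + shear + press: floor space 14 + 14 + 5 + 8 = 41 ≤ 48, output 6 + 5 + 12 + 16 = 39.
Best is lathe, planer, shear, and press with total output 39.

39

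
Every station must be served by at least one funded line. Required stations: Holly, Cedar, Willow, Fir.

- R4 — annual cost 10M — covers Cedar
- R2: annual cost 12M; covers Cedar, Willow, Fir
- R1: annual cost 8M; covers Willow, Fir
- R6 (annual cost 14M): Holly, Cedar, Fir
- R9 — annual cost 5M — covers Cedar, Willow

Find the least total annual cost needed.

Choose R6 and R9: together they cover Holly, Cedar, Willow, Fir — every station.
Total annual cost: 14 + 5 = 19.

19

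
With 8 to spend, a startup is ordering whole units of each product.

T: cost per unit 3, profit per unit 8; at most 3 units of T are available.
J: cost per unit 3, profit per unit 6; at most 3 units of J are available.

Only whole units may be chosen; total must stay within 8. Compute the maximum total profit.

T has the best ratio (8/3); taking only T gives at most 2×8 = 16 (stopped by the cost limit).
Optimal: 2×T: cost 6 ≤ 8, profit 2·8 = 16.

16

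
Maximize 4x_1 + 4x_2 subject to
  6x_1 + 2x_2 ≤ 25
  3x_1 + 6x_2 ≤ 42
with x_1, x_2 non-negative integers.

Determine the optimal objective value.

32

(x_1,x_2)=(2,6) is feasible, giving 32.
(x_1,x_2)=(1,6) is feasible, giving 28.
(x_1,x_2)=(2,5) is feasible, giving 28.
The best lattice point is (2,6), giving 32.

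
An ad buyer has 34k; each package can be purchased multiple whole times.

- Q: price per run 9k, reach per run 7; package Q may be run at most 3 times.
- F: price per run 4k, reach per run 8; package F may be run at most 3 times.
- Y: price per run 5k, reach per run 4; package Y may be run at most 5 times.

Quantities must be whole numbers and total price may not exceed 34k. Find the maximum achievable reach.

40

1×Q, 3×F, and 2×Y: price 31 ≤ 34, reach 1·7 + 3·8 + 2·4 = 39.
3×F and 4×Y: price 32 ≤ 34, reach 3·8 + 4·4 = 40.
Best is 40.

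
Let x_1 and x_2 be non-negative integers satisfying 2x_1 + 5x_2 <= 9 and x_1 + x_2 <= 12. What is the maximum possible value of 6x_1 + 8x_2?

(x_1,x_2)=(4,0): 2·4+5·0=8≤9, 1·4+1·0=4≤12, objective 24.
(x_1,x_2)=(3,0): 2·3+5·0=6≤9, 1·3+1·0=3≤12, objective 18.
No feasible integer point exceeds 24.

24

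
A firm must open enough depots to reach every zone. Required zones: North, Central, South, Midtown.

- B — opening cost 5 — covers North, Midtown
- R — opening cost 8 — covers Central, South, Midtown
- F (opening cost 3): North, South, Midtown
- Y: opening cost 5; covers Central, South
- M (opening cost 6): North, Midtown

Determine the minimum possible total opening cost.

8

Choose F and Y: together they cover North, Central, South, Midtown — every zone.
Total opening cost: 3 + 5 = 8.
No cover costs less than 8.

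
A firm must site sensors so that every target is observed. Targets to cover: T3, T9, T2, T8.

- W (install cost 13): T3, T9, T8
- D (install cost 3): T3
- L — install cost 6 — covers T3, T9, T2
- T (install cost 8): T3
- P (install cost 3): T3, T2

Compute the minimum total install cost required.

16

This is an integer covering problem.
Choose W and P: together they cover T3, T9, T2, T8 — every target.
Total install cost: 13 + 3 = 16.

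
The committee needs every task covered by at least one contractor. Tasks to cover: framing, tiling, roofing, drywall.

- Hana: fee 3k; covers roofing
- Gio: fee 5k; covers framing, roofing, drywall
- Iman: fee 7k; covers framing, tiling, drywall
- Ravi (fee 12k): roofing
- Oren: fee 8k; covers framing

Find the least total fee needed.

10

The greedy cost-per-new-task heuristic would pick Gio and Iman for 12, but a cheaper cover exists.
Choose Hana and Iman: together they cover framing, tiling, roofing, drywall — every task.
Total fee: 3 + 7 = 10.
No cover costs less than 10.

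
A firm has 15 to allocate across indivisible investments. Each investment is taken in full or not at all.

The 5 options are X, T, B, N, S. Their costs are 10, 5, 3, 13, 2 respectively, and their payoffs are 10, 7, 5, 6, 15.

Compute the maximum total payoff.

30

Allowing fractional choices, the relaxed optimum would be about 32.0, but investments are indivisible.
X + B + S: cost 10 + 3 + 2 = 15 ≤ 15, payoff 10 + 5 + 15 = 30.
T + B + S: cost 5 + 3 + 2 = 10 ≤ 15, payoff 7 + 5 + 15 = 27.
X + S: cost 10 + 2 = 12 ≤ 15, payoff 10 + 15 = 25.
Best is X, B, and S with total payoff 30.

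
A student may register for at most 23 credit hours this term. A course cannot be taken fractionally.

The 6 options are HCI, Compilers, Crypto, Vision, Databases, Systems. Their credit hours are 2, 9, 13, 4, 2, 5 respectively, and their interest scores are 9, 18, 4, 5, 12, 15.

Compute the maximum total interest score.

This is a 0-1 knapsack instance.
HCI + Compilers + Databases + Systems: credit hours 2 + 9 + 2 + 5 = 18 ≤ 23, interest score 9 + 18 + 12 + 15 = 54.
Compilers + Vision + Databases + Systems: credit hours 9 + 4 + 2 + 5 = 20 ≤ 23, interest score 18 + 5 + 12 + 15 = 50.
HCI + Compilers + Vision + Databases + Systems: credit hours 2 + 9 + 4 + 2 + 5 = 22 ≤ 23, interest score 9 + 18 + 5 + 12 + 15 = 59.
Best is HCI, Compilers, Vision, Databases, and Systems with total interest score 59.

59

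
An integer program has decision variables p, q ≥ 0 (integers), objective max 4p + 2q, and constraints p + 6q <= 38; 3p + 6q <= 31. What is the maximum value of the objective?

(p,q)=(10,0): 1·10+6·0=10≤38, 3·10+6·0=30≤31, objective 40.
(p,q)=(9,0): 1·9+6·0=9≤38, 3·9+6·0=27≤31, objective 36.
No feasible integer point exceeds 40.

40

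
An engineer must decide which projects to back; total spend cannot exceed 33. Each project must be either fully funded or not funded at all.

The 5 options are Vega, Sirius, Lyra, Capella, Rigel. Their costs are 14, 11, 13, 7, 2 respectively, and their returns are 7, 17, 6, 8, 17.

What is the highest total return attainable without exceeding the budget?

48

Allowing fractional choices, the relaxed optimum would be about 48.5, but projects are indivisible.
Sirius + Capella + Rigel: cost 11 + 7 + 2 = 20 ≤ 33, return 17 + 8 + 17 = 42.
Sirius + Lyra + Capella + Rigel: cost 11 + 13 + 7 + 2 = 33 ≤ 33, return 17 + 6 + 8 + 17 = 48.
Best is Sirius, Lyra, Capella, and Rigel with total return 48.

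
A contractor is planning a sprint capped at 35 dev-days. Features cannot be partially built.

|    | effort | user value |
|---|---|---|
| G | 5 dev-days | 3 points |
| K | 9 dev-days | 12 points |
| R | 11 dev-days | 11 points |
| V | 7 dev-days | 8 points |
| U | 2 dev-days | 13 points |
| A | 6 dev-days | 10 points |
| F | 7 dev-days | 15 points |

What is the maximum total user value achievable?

Allowing fractional choices, the relaxed optimum would be about 62.0, but features are indivisible.
K + R + U + A + F: effort 9 + 11 + 2 + 6 + 7 = 35 ≤ 35, user value 12 + 11 + 13 + 10 + 15 = 61.
K + V + U + A + F: effort 9 + 7 + 2 + 6 + 7 = 31 ≤ 35, user value 12 + 8 + 13 + 10 + 15 = 58.
Best is K, R, U, A, and F with total user value 61.

61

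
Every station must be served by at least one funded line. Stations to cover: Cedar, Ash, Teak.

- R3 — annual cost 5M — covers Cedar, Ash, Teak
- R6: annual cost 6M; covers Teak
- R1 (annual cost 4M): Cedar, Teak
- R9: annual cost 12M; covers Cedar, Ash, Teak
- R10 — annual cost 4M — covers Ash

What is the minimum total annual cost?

5

This is an integer covering problem.
R3 alone covers Cedar, Ash, Teak — every station.
Total annual cost: 5.
No cover costs less than 5.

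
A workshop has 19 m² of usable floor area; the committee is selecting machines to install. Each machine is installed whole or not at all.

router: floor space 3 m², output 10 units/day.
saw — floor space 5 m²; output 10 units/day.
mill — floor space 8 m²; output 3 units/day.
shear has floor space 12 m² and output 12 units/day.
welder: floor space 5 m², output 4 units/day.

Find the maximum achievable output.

24

Allowing fractional choices, the relaxed optimum would be about 31.0, but machines are indivisible.
router + saw + mill: floor space 3 + 5 + 8 = 16 ≤ 19, output 10 + 10 + 3 = 23.
router + saw + welder: floor space 3 + 5 + 5 = 13 ≤ 19, output 10 + 10 + 4 = 24.
router + shear: floor space 3 + 12 = 15 ≤ 19, output 10 + 12 = 22.
Best is router, saw, and welder with total output 24.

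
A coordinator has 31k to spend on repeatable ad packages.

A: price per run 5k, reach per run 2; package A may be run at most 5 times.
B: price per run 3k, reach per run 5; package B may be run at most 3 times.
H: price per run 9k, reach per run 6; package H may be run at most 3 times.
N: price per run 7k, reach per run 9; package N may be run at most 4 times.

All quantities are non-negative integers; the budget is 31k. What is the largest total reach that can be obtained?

42

This is a bounded integer knapsack.
3×B and 3×N: price 30 ≤ 31, reach 3·5 + 3·9 = 42.
1×B and 4×N: price 31 ≤ 31, reach 1·5 + 4·9 = 41.
Best is 42.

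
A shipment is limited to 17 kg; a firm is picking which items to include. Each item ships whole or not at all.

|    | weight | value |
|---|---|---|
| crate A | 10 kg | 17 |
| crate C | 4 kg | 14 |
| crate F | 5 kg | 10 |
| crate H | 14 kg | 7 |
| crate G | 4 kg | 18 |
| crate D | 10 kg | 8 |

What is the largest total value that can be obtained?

crate C + crate G: weight 4 + 4 = 8 ≤ 17, value 14 + 18 = 32.
crate A + crate G: weight 10 + 4 = 14 ≤ 17, value 17 + 18 = 35.
crate C + crate F + crate G: weight 4 + 5 + 4 = 13 ≤ 17, value 14 + 10 + 18 = 42.
Best is crate C, crate F, and crate G with total value 42.

42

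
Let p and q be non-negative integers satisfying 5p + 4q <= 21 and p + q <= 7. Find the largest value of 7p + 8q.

40

Relaxing integrality, the LP optimum is 42.00 at (p,q) = (0, 5.25), which is not an integer point.
(p,q)=(0,5): 5·0+4·5=20≤21, 1·0+1·5=5≤7, objective 40.
(p,q)=(1,4): 5·1+4·4=21≤21, 1·1+1·4=5≤7, objective 39.
(p,q)=(0,4): 5·0+4·4=16≤21, 1·0+1·4=4≤7, objective 32.
The best lattice point is (0,5), giving 40.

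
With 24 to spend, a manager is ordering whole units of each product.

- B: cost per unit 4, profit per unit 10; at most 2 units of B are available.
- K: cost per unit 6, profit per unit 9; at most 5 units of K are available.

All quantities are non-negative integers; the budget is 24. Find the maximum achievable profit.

38

This is a bounded integer knapsack.
Take 2×B and 2×K: cost 20 ≤ 24, profit 2·10 + 2·9 = 38.
B has the best ratio (10/4) and is taken to its limit of 2; remaining capacity is filled optimally with the others.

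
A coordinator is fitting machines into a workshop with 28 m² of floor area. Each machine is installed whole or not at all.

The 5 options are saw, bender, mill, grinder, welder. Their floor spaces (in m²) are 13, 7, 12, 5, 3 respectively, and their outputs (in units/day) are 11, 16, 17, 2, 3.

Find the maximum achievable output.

38

Allowing fractional choices, the relaxed optimum would be about 41.1, but machines are indivisible.
bender + mill + welder: floor space 7 + 12 + 3 = 22 ≤ 28, output 16 + 17 + 3 = 36.
bender + mill + grinder + welder: floor space 7 + 12 + 5 + 3 = 27 ≤ 28, output 16 + 17 + 2 + 3 = 38.
Best is bender, mill, grinder, and welder with total output 38.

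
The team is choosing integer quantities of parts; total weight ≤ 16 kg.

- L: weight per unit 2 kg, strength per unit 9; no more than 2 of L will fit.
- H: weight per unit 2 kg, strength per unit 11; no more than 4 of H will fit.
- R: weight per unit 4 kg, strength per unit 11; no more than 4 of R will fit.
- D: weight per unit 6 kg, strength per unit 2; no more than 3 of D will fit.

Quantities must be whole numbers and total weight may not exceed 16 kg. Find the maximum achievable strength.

4×H and 2×R: weight 16 ≤ 16, strength 4·11 + 2·11 = 66.
2×L, 4×H, and 1×R: weight 16 ≤ 16, strength 2·9 + 4·11 + 1·11 = 73.
Best is 73.

73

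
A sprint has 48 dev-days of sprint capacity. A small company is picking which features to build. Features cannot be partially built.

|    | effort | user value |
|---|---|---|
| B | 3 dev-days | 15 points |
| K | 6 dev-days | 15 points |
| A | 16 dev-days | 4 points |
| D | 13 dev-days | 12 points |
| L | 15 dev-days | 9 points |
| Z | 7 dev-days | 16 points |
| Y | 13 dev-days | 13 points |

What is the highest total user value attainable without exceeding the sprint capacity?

Take B, K, D, Z, and Y: effort 3 + 6 + 13 + 7 + 13 = 42 ≤ 48, user value 15 + 15 + 12 + 16 + 13 = 71.
No other feasible combination does better.

71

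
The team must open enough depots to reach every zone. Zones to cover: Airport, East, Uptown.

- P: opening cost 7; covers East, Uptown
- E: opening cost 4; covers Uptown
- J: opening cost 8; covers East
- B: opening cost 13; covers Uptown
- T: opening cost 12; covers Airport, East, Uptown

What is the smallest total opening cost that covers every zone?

The greedy cost-per-new-zone heuristic would pick P and T for 19, but a cheaper cover exists.
T alone covers Airport, East, Uptown — every zone.
Total opening cost: 12.
No cover costs less than 12.

12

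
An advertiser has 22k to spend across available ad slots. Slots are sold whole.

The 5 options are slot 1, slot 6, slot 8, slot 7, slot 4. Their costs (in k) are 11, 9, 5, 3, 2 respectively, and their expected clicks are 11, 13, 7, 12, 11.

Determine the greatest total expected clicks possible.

43

Allowing fractional choices, the relaxed optimum would be about 46.0, but ad slots are indivisible.
slot 6 + slot 8 + slot 7 + slot 4: cost 9 + 5 + 3 + 2 = 19 ≤ 22, expected clicks 13 + 7 + 12 + 11 = 43.
slot 1 + slot 8 + slot 7 + slot 4: cost 11 + 5 + 3 + 2 = 21 ≤ 22, expected clicks 11 + 7 + 12 + 11 = 41.
Best is slot 6, slot 8, slot 7, and slot 4 with total expected clicks 43.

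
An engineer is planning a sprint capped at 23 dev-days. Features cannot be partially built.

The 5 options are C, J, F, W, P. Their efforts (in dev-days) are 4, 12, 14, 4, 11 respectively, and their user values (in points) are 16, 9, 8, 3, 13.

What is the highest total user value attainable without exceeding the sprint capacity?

C + W + P: effort 4 + 4 + 11 = 19 ≤ 23, user value 16 + 3 + 13 = 32.
C + P: effort 4 + 11 = 15 ≤ 23, user value 16 + 13 = 29.
C + J + W: effort 4 + 12 + 4 = 20 ≤ 23, user value 16 + 9 + 3 = 28.
Best is C, W, and P with total user value 32.

32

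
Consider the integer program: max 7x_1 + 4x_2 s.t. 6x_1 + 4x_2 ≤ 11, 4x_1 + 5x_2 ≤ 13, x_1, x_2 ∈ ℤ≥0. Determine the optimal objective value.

The continuous relaxation peaks at (1.83, 0) with value 12.83; rounding to a feasible lattice point costs some objective.
(x_1,x_2)=(1,1): 6·1+4·1=10≤11, 4·1+5·1=9≤13, objective 11.
(x_1,x_2)=(0,2): 6·0+4·2=8≤11, 4·0+5·2=10≤13, objective 8.
The best lattice point is (1,1), giving 11.

11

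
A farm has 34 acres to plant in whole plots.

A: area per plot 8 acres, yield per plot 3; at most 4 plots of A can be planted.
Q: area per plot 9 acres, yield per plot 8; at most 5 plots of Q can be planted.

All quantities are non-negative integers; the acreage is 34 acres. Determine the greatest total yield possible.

24

Take 3×Q: area 27 ≤ 34, yield 3·8 = 24.
No other integer combination yields more.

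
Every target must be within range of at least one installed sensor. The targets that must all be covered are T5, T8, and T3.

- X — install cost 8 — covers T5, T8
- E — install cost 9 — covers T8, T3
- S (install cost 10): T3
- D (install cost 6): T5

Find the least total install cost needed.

15

The greedy cost-per-new-target heuristic would pick X and E for 17, but a cheaper cover exists.
Choose E and D: together they cover T5, T8, T3 — every target.
Total install cost: 9 + 6 = 15.
No cover costs less than 15.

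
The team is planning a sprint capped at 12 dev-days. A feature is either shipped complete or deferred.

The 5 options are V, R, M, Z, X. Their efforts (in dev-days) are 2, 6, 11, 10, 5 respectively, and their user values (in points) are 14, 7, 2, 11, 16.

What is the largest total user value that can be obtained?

Take V and X: effort 2 + 5 = 7 ≤ 12, user value 14 + 16 = 30.
No other feasible combination does better.

30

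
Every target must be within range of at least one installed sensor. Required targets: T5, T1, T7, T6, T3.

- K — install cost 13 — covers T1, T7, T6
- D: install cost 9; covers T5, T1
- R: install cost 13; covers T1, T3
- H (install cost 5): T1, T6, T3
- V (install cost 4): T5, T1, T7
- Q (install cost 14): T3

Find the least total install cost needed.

Choose H and V: together they cover T5, T1, T7, T6, T3 — every target.
Total install cost: 5 + 4 = 9.

9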